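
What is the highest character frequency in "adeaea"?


Input: adeaea
Character counts:
  'a': 3
  'd': 1
  'e': 2
Maximum frequency: 3

3


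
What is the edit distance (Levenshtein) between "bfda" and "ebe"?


Computing edit distance: "bfda" -> "ebe"
DP table:
           e    b    e
      0    1    2    3
  b   1    1    1    2
  f   2    2    2    2
  d   3    3    3    3
  a   4    4    4    4
Edit distance = dp[4][3] = 4

4


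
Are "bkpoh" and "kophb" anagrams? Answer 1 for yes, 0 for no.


Strings: "bkpoh", "kophb"
Sorted first:  bhkop
Sorted second: bhkop
Sorted forms match => anagrams

1


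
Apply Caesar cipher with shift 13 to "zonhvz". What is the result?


Caesar cipher: shift "zonhvz" by 13
  'z' (pos 25) + 13 = pos 12 = 'm'
  'o' (pos 14) + 13 = pos 1 = 'b'
  'n' (pos 13) + 13 = pos 0 = 'a'
  'h' (pos 7) + 13 = pos 20 = 'u'
  'v' (pos 21) + 13 = pos 8 = 'i'
  'z' (pos 25) + 13 = pos 12 = 'm'
Result: mbauim

mbauim


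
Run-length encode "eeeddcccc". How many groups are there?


Input: eeeddcccc
Scanning for consecutive runs:
  Group 1: 'e' x 3 (positions 0-2)
  Group 2: 'd' x 2 (positions 3-4)
  Group 3: 'c' x 4 (positions 5-8)
Total groups: 3

3


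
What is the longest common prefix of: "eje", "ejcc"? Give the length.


Words: eje, ejcc
  Position 0: all 'e' => match
  Position 1: all 'j' => match
  Position 2: ('e', 'c') => mismatch, stop
LCP = "ej" (length 2)

2


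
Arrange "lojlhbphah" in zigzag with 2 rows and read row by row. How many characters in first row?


Zigzag "lojlhbphah" into 2 rows:
Placing characters:
  'l' => row 0
  'o' => row 1
  'j' => row 0
  'l' => row 1
  'h' => row 0
  'b' => row 1
  'p' => row 0
  'h' => row 1
  'a' => row 0
  'h' => row 1
Rows:
  Row 0: "ljhpa"
  Row 1: "olbhh"
First row length: 5

5


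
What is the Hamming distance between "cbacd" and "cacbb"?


Comparing "cbacd" and "cacbb" position by position:
  Position 0: 'c' vs 'c' => same
  Position 1: 'b' vs 'a' => differ
  Position 2: 'a' vs 'c' => differ
  Position 3: 'c' vs 'b' => differ
  Position 4: 'd' vs 'b' => differ
Total differences (Hamming distance): 4

4


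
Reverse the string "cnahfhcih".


Input: cnahfhcih
Reading characters right to left:
  Position 8: 'h'
  Position 7: 'i'
  Position 6: 'c'
  Position 5: 'h'
  Position 4: 'f'
  Position 3: 'h'
  Position 2: 'a'
  Position 1: 'n'
  Position 0: 'c'
Reversed: hichfhanc

hichfhanc


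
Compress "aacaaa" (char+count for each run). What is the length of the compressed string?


Input: aacaaa
Runs:
  'a' x 2 => "a2"
  'c' x 1 => "c1"
  'a' x 3 => "a3"
Compressed: "a2c1a3"
Compressed length: 6

6


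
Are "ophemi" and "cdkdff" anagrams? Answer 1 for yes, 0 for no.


Strings: "ophemi", "cdkdff"
Sorted first:  ehimop
Sorted second: cddffk
Differ at position 0: 'e' vs 'c' => not anagrams

0


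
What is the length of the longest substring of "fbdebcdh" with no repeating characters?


Input: "fbdebcdh"
Sliding window (track last position of each char):
  Position 0 ('f'): window [0,0] length 1 -- new best
  Position 1 ('b'): window [0,1] length 2 -- new best
  Position 2 ('d'): window [0,2] length 3 -- new best
  Position 3 ('e'): window [0,3] length 4 -- new best
  Position 4 ('b'): repeat (last at 1), move window start to 2
  Position 4 ('b'): window [2,4] length 3
  Position 5 ('c'): window [2,5] length 4
  Position 6 ('d'): repeat (last at 2), move window start to 3
  Position 6 ('d'): window [3,6] length 4
  Position 7 ('h'): window [3,7] length 5 -- new best
Longest substring with no repeats: "ebcdh" with length 5

5


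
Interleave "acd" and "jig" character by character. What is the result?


Interleaving "acd" and "jig":
  Position 0: 'a' from first, 'j' from second => "aj"
  Position 1: 'c' from first, 'i' from second => "ci"
  Position 2: 'd' from first, 'g' from second => "dg"
Result: ajcidg

ajcidg


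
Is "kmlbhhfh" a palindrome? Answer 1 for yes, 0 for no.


Input: kmlbhhfh
Reversed: hfhhblmk
  Compare pos 0 ('k') with pos 7 ('h'): MISMATCH
  Compare pos 1 ('m') with pos 6 ('f'): MISMATCH
  Compare pos 2 ('l') with pos 5 ('h'): MISMATCH
  Compare pos 3 ('b') with pos 4 ('h'): MISMATCH
Result: not a palindrome

0


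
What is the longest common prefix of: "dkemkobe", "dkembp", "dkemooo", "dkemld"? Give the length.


Words: dkemkobe, dkembp, dkemooo, dkemld
  Position 0: all 'd' => match
  Position 1: all 'k' => match
  Position 2: all 'e' => match
  Position 3: all 'm' => match
  Position 4: ('k', 'b', 'o', 'l') => mismatch, stop
LCP = "dkem" (length 4)

4


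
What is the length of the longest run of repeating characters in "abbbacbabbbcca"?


Input: "abbbacbabbbcca"
Scanning for longest run:
  Position 1 ('b'): new char, reset run to 1
  Position 2 ('b'): continues run of 'b', length=2
  Position 3 ('b'): continues run of 'b', length=3
  Position 4 ('a'): new char, reset run to 1
  Position 5 ('c'): new char, reset run to 1
  Position 6 ('b'): new char, reset run to 1
  Position 7 ('a'): new char, reset run to 1
  Position 8 ('b'): new char, reset run to 1
  Position 9 ('b'): continues run of 'b', length=2
  Position 10 ('b'): continues run of 'b', length=3
  Position 11 ('c'): new char, reset run to 1
  Position 12 ('c'): continues run of 'c', length=2
  Position 13 ('a'): new char, reset run to 1
Longest run: 'b' with length 3

3


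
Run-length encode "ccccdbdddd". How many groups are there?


Input: ccccdbdddd
Scanning for consecutive runs:
  Group 1: 'c' x 4 (positions 0-3)
  Group 2: 'd' x 1 (positions 4-4)
  Group 3: 'b' x 1 (positions 5-5)
  Group 4: 'd' x 4 (positions 6-9)
Total groups: 4

4


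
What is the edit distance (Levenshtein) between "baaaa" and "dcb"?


Computing edit distance: "baaaa" -> "dcb"
DP table:
           d    c    b
      0    1    2    3
  b   1    1    2    2
  a   2    2    2    3
  a   3    3    3    3
  a   4    4    4    4
  a   5    5    5    5
Edit distance = dp[5][3] = 5

5


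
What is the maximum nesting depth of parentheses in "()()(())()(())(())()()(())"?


Input: "()()(())()(())(())()()(())"
Tracking depth:
  Position 0 '(': depth becomes 1
  Position 1 ')': depth becomes 0
  Position 2 '(': depth becomes 1
  Position 3 ')': depth becomes 0
  Position 4 '(': depth becomes 1
  Position 5 '(': depth becomes 2
  Position 6 ')': depth becomes 1
  Position 7 ')': depth becomes 0
  Position 8 '(': depth becomes 1
  Position 9 ')': depth becomes 0
  Position 10 '(': depth becomes 1
  Position 11 '(': depth becomes 2
  Position 12 ')': depth becomes 1
  Position 13 ')': depth becomes 0
  Position 14 '(': depth becomes 1
  Position 15 '(': depth becomes 2
  Position 16 ')': depth becomes 1
  Position 17 ')': depth becomes 0
  Position 18 '(': depth becomes 1
  Position 19 ')': depth becomes 0
  Position 20 '(': depth becomes 1
  Position 21 ')': depth becomes 0
  Position 22 '(': depth becomes 1
  Position 23 '(': depth becomes 2
  Position 24 ')': depth becomes 1
  Position 25 ')': depth becomes 0
Maximum depth reached: 2

2


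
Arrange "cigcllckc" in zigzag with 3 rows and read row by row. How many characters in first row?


Zigzag "cigcllckc" into 3 rows:
Placing characters:
  'c' => row 0
  'i' => row 1
  'g' => row 2
  'c' => row 1
  'l' => row 0
  'l' => row 1
  'c' => row 2
  'k' => row 1
  'c' => row 0
Rows:
  Row 0: "clc"
  Row 1: "iclk"
  Row 2: "gc"
First row length: 3

3


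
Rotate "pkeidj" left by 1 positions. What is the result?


Input: "pkeidj", rotate left by 1
First 1 characters: "p"
Remaining characters: "keidj"
Concatenate remaining + first: "keidj" + "p" = "keidjp"

keidjp


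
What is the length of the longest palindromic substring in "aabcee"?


Input: "aabcee"
Checking substrings for palindromes:
  [0:2] "aa" (len 2) => palindrome
  [4:6] "ee" (len 2) => palindrome
Longest palindromic substring: "aa" with length 2

2


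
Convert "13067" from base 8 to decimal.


Input: "13067" in base 8
Positional expansion:
  Digit '1' (value 1) x 8^4 = 4096
  Digit '3' (value 3) x 8^3 = 1536
  Digit '0' (value 0) x 8^2 = 0
  Digit '6' (value 6) x 8^1 = 48
  Digit '7' (value 7) x 8^0 = 7
Sum = 5687

5687


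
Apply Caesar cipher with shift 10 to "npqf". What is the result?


Caesar cipher: shift "npqf" by 10
  'n' (pos 13) + 10 = pos 23 = 'x'
  'p' (pos 15) + 10 = pos 25 = 'z'
  'q' (pos 16) + 10 = pos 0 = 'a'
  'f' (pos 5) + 10 = pos 15 = 'p'
Result: xzap

xzap


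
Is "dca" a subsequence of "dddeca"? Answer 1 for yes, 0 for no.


Check if "dca" is a subsequence of "dddeca"
Greedy scan:
  Position 0 ('d'): matches sub[0] = 'd'
  Position 1 ('d'): no match needed
  Position 2 ('d'): no match needed
  Position 3 ('e'): no match needed
  Position 4 ('c'): matches sub[1] = 'c'
  Position 5 ('a'): matches sub[2] = 'a'
All 3 characters matched => is a subsequence

1


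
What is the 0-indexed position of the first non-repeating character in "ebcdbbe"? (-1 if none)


Input: ebcdbbe
Character frequencies:
  'b': 3
  'c': 1
  'd': 1
  'e': 2
Scanning left to right for freq == 1:
  Position 0 ('e'): freq=2, skip
  Position 1 ('b'): freq=3, skip
  Position 2 ('c'): unique! => answer = 2

2


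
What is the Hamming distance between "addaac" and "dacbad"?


Comparing "addaac" and "dacbad" position by position:
  Position 0: 'a' vs 'd' => differ
  Position 1: 'd' vs 'a' => differ
  Position 2: 'd' vs 'c' => differ
  Position 3: 'a' vs 'b' => differ
  Position 4: 'a' vs 'a' => same
  Position 5: 'c' vs 'd' => differ
Total differences (Hamming distance): 5

5


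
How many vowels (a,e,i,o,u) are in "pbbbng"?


Input: pbbbng
Checking each character:
  'p' at position 0: consonant
  'b' at position 1: consonant
  'b' at position 2: consonant
  'b' at position 3: consonant
  'n' at position 4: consonant
  'g' at position 5: consonant
Total vowels: 0

0


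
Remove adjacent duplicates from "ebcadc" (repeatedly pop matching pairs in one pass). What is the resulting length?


Input: ebcadc
Stack-based adjacent duplicate removal:
  Read 'e': push. Stack: e
  Read 'b': push. Stack: eb
  Read 'c': push. Stack: ebc
  Read 'a': push. Stack: ebca
  Read 'd': push. Stack: ebcad
  Read 'c': push. Stack: ebcadc
Final stack: "ebcadc" (length 6)

6


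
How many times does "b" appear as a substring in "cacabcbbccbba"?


Searching for "b" in "cacabcbbccbba"
Scanning each position:
  Position 0: "c" => no
  Position 1: "a" => no
  Position 2: "c" => no
  Position 3: "a" => no
  Position 4: "b" => MATCH
  Position 5: "c" => no
  Position 6: "b" => MATCH
  Position 7: "b" => MATCH
  Position 8: "c" => no
  Position 9: "c" => no
  Position 10: "b" => MATCH
  Position 11: "b" => MATCH
  Position 12: "a" => no
Total occurrences: 5

5


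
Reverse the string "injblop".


Input: injblop
Reading characters right to left:
  Position 6: 'p'
  Position 5: 'o'
  Position 4: 'l'
  Position 3: 'b'
  Position 2: 'j'
  Position 1: 'n'
  Position 0: 'i'
Reversed: polbjni

polbjni


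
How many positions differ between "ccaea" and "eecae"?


Comparing "ccaea" and "eecae" position by position:
  Position 0: 'c' vs 'e' => DIFFER
  Position 1: 'c' vs 'e' => DIFFER
  Position 2: 'a' vs 'c' => DIFFER
  Position 3: 'e' vs 'a' => DIFFER
  Position 4: 'a' vs 'e' => DIFFER
Positions that differ: 5

5


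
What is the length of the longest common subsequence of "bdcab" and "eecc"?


LCS of "bdcab" and "eecc"
DP table:
           e    e    c    c
      0    0    0    0    0
  b   0    0    0    0    0
  d   0    0    0    0    0
  c   0    0    0    1    1
  a   0    0    0    1    1
  b   0    0    0    1    1
LCS length = dp[5][4] = 1

1


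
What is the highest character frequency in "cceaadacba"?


Input: cceaadacba
Character counts:
  'a': 4
  'b': 1
  'c': 3
  'd': 1
  'e': 1
Maximum frequency: 4

4


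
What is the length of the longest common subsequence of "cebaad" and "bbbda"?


LCS of "cebaad" and "bbbda"
DP table:
           b    b    b    d    a
      0    0    0    0    0    0
  c   0    0    0    0    0    0
  e   0    0    0    0    0    0
  b   0    1    1    1    1    1
  a   0    1    1    1    1    2
  a   0    1    1    1    1    2
  d   0    1    1    1    2    2
LCS length = dp[6][5] = 2

2


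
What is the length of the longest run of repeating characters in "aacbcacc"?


Input: "aacbcacc"
Scanning for longest run:
  Position 1 ('a'): continues run of 'a', length=2
  Position 2 ('c'): new char, reset run to 1
  Position 3 ('b'): new char, reset run to 1
  Position 4 ('c'): new char, reset run to 1
  Position 5 ('a'): new char, reset run to 1
  Position 6 ('c'): new char, reset run to 1
  Position 7 ('c'): continues run of 'c', length=2
Longest run: 'a' with length 2

2


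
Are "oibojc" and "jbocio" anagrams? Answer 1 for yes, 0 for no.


Strings: "oibojc", "jbocio"
Sorted first:  bcijoo
Sorted second: bcijoo
Sorted forms match => anagrams

1


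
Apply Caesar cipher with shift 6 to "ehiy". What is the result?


Caesar cipher: shift "ehiy" by 6
  'e' (pos 4) + 6 = pos 10 = 'k'
  'h' (pos 7) + 6 = pos 13 = 'n'
  'i' (pos 8) + 6 = pos 14 = 'o'
  'y' (pos 24) + 6 = pos 4 = 'e'
Result: knoe

knoe


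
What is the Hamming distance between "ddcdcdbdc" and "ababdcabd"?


Comparing "ddcdcdbdc" and "ababdcabd" position by position:
  Position 0: 'd' vs 'a' => differ
  Position 1: 'd' vs 'b' => differ
  Position 2: 'c' vs 'a' => differ
  Position 3: 'd' vs 'b' => differ
  Position 4: 'c' vs 'd' => differ
  Position 5: 'd' vs 'c' => differ
  Position 6: 'b' vs 'a' => differ
  Position 7: 'd' vs 'b' => differ
  Position 8: 'c' vs 'd' => differ
Total differences (Hamming distance): 9

9


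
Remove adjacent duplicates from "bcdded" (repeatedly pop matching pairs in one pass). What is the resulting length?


Input: bcdded
Stack-based adjacent duplicate removal:
  Read 'b': push. Stack: b
  Read 'c': push. Stack: bc
  Read 'd': push. Stack: bcd
  Read 'd': matches stack top 'd' => pop. Stack: bc
  Read 'e': push. Stack: bce
  Read 'd': push. Stack: bced
Final stack: "bced" (length 4)

4


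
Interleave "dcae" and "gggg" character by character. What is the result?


Interleaving "dcae" and "gggg":
  Position 0: 'd' from first, 'g' from second => "dg"
  Position 1: 'c' from first, 'g' from second => "cg"
  Position 2: 'a' from first, 'g' from second => "ag"
  Position 3: 'e' from first, 'g' from second => "eg"
Result: dgcgageg

dgcgageg


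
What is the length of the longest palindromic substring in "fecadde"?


Input: "fecadde"
Checking substrings for palindromes:
  [4:6] "dd" (len 2) => palindrome
Longest palindromic substring: "dd" with length 2

2


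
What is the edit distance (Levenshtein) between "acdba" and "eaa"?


Computing edit distance: "acdba" -> "eaa"
DP table:
           e    a    a
      0    1    2    3
  a   1    1    1    2
  c   2    2    2    2
  d   3    3    3    3
  b   4    4    4    4
  a   5    5    4    4
Edit distance = dp[5][3] = 4

4


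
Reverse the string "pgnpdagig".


Input: pgnpdagig
Reading characters right to left:
  Position 8: 'g'
  Position 7: 'i'
  Position 6: 'g'
  Position 5: 'a'
  Position 4: 'd'
  Position 3: 'p'
  Position 2: 'n'
  Position 1: 'g'
  Position 0: 'p'
Reversed: gigadpngp

gigadpngp


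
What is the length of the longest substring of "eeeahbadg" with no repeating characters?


Input: "eeeahbadg"
Sliding window (track last position of each char):
  Position 0 ('e'): window [0,0] length 1 -- new best
  Position 1 ('e'): repeat (last at 0), move window start to 1
  Position 1 ('e'): window [1,1] length 1
  Position 2 ('e'): repeat (last at 1), move window start to 2
  Position 2 ('e'): window [2,2] length 1
  Position 3 ('a'): window [2,3] length 2 -- new best
  Position 4 ('h'): window [2,4] length 3 -- new best
  Position 5 ('b'): window [2,5] length 4 -- new best
  Position 6 ('a'): repeat (last at 3), move window start to 4
  Position 6 ('a'): window [4,6] length 3
  Position 7 ('d'): window [4,7] length 4
  Position 8 ('g'): window [4,8] length 5 -- new best
Longest substring with no repeats: "hbadg" with length 5

5


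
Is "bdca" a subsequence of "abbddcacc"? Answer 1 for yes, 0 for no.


Check if "bdca" is a subsequence of "abbddcacc"
Greedy scan:
  Position 0 ('a'): no match needed
  Position 1 ('b'): matches sub[0] = 'b'
  Position 2 ('b'): no match needed
  Position 3 ('d'): matches sub[1] = 'd'
  Position 4 ('d'): no match needed
  Position 5 ('c'): matches sub[2] = 'c'
  Position 6 ('a'): matches sub[3] = 'a'
  Position 7 ('c'): no match needed
  Position 8 ('c'): no match needed
All 4 characters matched => is a subsequence

1


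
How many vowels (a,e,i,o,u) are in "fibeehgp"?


Input: fibeehgp
Checking each character:
  'f' at position 0: consonant
  'i' at position 1: vowel (running total: 1)
  'b' at position 2: consonant
  'e' at position 3: vowel (running total: 2)
  'e' at position 4: vowel (running total: 3)
  'h' at position 5: consonant
  'g' at position 6: consonant
  'p' at position 7: consonant
Total vowels: 3

3


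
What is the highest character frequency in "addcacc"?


Input: addcacc
Character counts:
  'a': 2
  'c': 3
  'd': 2
Maximum frequency: 3

3


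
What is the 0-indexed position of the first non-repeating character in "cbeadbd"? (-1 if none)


Input: cbeadbd
Character frequencies:
  'a': 1
  'b': 2
  'c': 1
  'd': 2
  'e': 1
Scanning left to right for freq == 1:
  Position 0 ('c'): unique! => answer = 0

0


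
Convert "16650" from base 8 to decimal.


Input: "16650" in base 8
Positional expansion:
  Digit '1' (value 1) x 8^4 = 4096
  Digit '6' (value 6) x 8^3 = 3072
  Digit '6' (value 6) x 8^2 = 384
  Digit '5' (value 5) x 8^1 = 40
  Digit '0' (value 0) x 8^0 = 0
Sum = 7592

7592


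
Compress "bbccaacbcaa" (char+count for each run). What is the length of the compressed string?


Input: bbccaacbcaa
Runs:
  'b' x 2 => "b2"
  'c' x 2 => "c2"
  'a' x 2 => "a2"
  'c' x 1 => "c1"
  'b' x 1 => "b1"
  'c' x 1 => "c1"
  'a' x 2 => "a2"
Compressed: "b2c2a2c1b1c1a2"
Compressed length: 14

14


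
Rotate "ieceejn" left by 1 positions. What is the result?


Input: "ieceejn", rotate left by 1
First 1 characters: "i"
Remaining characters: "eceejn"
Concatenate remaining + first: "eceejn" + "i" = "eceejni"

eceejni


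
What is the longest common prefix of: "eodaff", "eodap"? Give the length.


Words: eodaff, eodap
  Position 0: all 'e' => match
  Position 1: all 'o' => match
  Position 2: all 'd' => match
  Position 3: all 'a' => match
  Position 4: ('f', 'p') => mismatch, stop
LCP = "eoda" (length 4)

4


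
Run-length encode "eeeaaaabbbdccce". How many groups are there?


Input: eeeaaaabbbdccce
Scanning for consecutive runs:
  Group 1: 'e' x 3 (positions 0-2)
  Group 2: 'a' x 4 (positions 3-6)
  Group 3: 'b' x 3 (positions 7-9)
  Group 4: 'd' x 1 (positions 10-10)
  Group 5: 'c' x 3 (positions 11-13)
  Group 6: 'e' x 1 (positions 14-14)
Total groups: 6

6


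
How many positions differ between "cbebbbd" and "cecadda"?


Comparing "cbebbbd" and "cecadda" position by position:
  Position 0: 'c' vs 'c' => same
  Position 1: 'b' vs 'e' => DIFFER
  Position 2: 'e' vs 'c' => DIFFER
  Position 3: 'b' vs 'a' => DIFFER
  Position 4: 'b' vs 'd' => DIFFER
  Position 5: 'b' vs 'd' => DIFFER
  Position 6: 'd' vs 'a' => DIFFER
Positions that differ: 6

6


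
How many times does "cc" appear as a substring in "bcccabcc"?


Searching for "cc" in "bcccabcc"
Scanning each position:
  Position 0: "bc" => no
  Position 1: "cc" => MATCH
  Position 2: "cc" => MATCH
  Position 3: "ca" => no
  Position 4: "ab" => no
  Position 5: "bc" => no
  Position 6: "cc" => MATCH
Total occurrences: 3

3


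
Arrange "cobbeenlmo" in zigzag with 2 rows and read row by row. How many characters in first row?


Zigzag "cobbeenlmo" into 2 rows:
Placing characters:
  'c' => row 0
  'o' => row 1
  'b' => row 0
  'b' => row 1
  'e' => row 0
  'e' => row 1
  'n' => row 0
  'l' => row 1
  'm' => row 0
  'o' => row 1
Rows:
  Row 0: "cbenm"
  Row 1: "obelo"
First row length: 5

5


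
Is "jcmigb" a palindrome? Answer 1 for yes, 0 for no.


Input: jcmigb
Reversed: bgimcj
  Compare pos 0 ('j') with pos 5 ('b'): MISMATCH
  Compare pos 1 ('c') with pos 4 ('g'): MISMATCH
  Compare pos 2 ('m') with pos 3 ('i'): MISMATCH
Result: not a palindrome

0


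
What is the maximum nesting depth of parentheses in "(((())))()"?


Input: "(((())))()"
Tracking depth:
  Position 0 '(': depth becomes 1
  Position 1 '(': depth becomes 2
  Position 2 '(': depth becomes 3
  Position 3 '(': depth becomes 4
  Position 4 ')': depth becomes 3
  Position 5 ')': depth becomes 2
  Position 6 ')': depth becomes 1
  Position 7 ')': depth becomes 0
  Position 8 '(': depth becomes 1
  Position 9 ')': depth becomes 0
Maximum depth reached: 4

4


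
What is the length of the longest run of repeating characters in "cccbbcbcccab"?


Input: "cccbbcbcccab"
Scanning for longest run:
  Position 1 ('c'): continues run of 'c', length=2
  Position 2 ('c'): continues run of 'c', length=3
  Position 3 ('b'): new char, reset run to 1
  Position 4 ('b'): continues run of 'b', length=2
  Position 5 ('c'): new char, reset run to 1
  Position 6 ('b'): new char, reset run to 1
  Position 7 ('c'): new char, reset run to 1
  Position 8 ('c'): continues run of 'c', length=2
  Position 9 ('c'): continues run of 'c', length=3
  Position 10 ('a'): new char, reset run to 1
  Position 11 ('b'): new char, reset run to 1
Longest run: 'c' with length 3

3


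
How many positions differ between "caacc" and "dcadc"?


Comparing "caacc" and "dcadc" position by position:
  Position 0: 'c' vs 'd' => DIFFER
  Position 1: 'a' vs 'c' => DIFFER
  Position 2: 'a' vs 'a' => same
  Position 3: 'c' vs 'd' => DIFFER
  Position 4: 'c' vs 'c' => same
Positions that differ: 3

3


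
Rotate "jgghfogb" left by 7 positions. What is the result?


Input: "jgghfogb", rotate left by 7
First 7 characters: "jgghfog"
Remaining characters: "b"
Concatenate remaining + first: "b" + "jgghfog" = "bjgghfog"

bjgghfog


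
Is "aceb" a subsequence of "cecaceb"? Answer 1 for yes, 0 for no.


Check if "aceb" is a subsequence of "cecaceb"
Greedy scan:
  Position 0 ('c'): no match needed
  Position 1 ('e'): no match needed
  Position 2 ('c'): no match needed
  Position 3 ('a'): matches sub[0] = 'a'
  Position 4 ('c'): matches sub[1] = 'c'
  Position 5 ('e'): matches sub[2] = 'e'
  Position 6 ('b'): matches sub[3] = 'b'
All 4 characters matched => is a subsequence

1


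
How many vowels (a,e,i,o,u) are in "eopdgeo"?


Input: eopdgeo
Checking each character:
  'e' at position 0: vowel (running total: 1)
  'o' at position 1: vowel (running total: 2)
  'p' at position 2: consonant
  'd' at position 3: consonant
  'g' at position 4: consonant
  'e' at position 5: vowel (running total: 3)
  'o' at position 6: vowel (running total: 4)
Total vowels: 4

4


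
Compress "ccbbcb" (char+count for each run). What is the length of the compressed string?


Input: ccbbcb
Runs:
  'c' x 2 => "c2"
  'b' x 2 => "b2"
  'c' x 1 => "c1"
  'b' x 1 => "b1"
Compressed: "c2b2c1b1"
Compressed length: 8

8


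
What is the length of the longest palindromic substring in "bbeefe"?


Input: "bbeefe"
Checking substrings for palindromes:
  [3:6] "efe" (len 3) => palindrome
  [0:2] "bb" (len 2) => palindrome
  [2:4] "ee" (len 2) => palindrome
Longest palindromic substring: "efe" with length 3

3


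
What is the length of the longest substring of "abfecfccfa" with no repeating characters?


Input: "abfecfccfa"
Sliding window (track last position of each char):
  Position 0 ('a'): window [0,0] length 1 -- new best
  Position 1 ('b'): window [0,1] length 2 -- new best
  Position 2 ('f'): window [0,2] length 3 -- new best
  Position 3 ('e'): window [0,3] length 4 -- new best
  Position 4 ('c'): window [0,4] length 5 -- new best
  Position 5 ('f'): repeat (last at 2), move window start to 3
  Position 5 ('f'): window [3,5] length 3
  Position 6 ('c'): repeat (last at 4), move window start to 5
  Position 6 ('c'): window [5,6] length 2
  Position 7 ('c'): repeat (last at 6), move window start to 7
  Position 7 ('c'): window [7,7] length 1
  Position 8 ('f'): window [7,8] length 2
  Position 9 ('a'): window [7,9] length 3
Longest substring with no repeats: "abfec" with length 5

5


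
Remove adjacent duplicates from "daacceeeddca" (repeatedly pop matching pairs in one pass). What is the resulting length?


Input: daacceeeddca
Stack-based adjacent duplicate removal:
  Read 'd': push. Stack: d
  Read 'a': push. Stack: da
  Read 'a': matches stack top 'a' => pop. Stack: d
  Read 'c': push. Stack: dc
  Read 'c': matches stack top 'c' => pop. Stack: d
  Read 'e': push. Stack: de
  Read 'e': matches stack top 'e' => pop. Stack: d
  Read 'e': push. Stack: de
  Read 'd': push. Stack: ded
  Read 'd': matches stack top 'd' => pop. Stack: de
  Read 'c': push. Stack: dec
  Read 'a': push. Stack: deca
Final stack: "deca" (length 4)

4


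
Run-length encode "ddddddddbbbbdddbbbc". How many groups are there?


Input: ddddddddbbbbdddbbbc
Scanning for consecutive runs:
  Group 1: 'd' x 8 (positions 0-7)
  Group 2: 'b' x 4 (positions 8-11)
  Group 3: 'd' x 3 (positions 12-14)
  Group 4: 'b' x 3 (positions 15-17)
  Group 5: 'c' x 1 (positions 18-18)
Total groups: 5

5


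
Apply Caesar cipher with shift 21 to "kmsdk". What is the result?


Caesar cipher: shift "kmsdk" by 21
  'k' (pos 10) + 21 = pos 5 = 'f'
  'm' (pos 12) + 21 = pos 7 = 'h'
  's' (pos 18) + 21 = pos 13 = 'n'
  'd' (pos 3) + 21 = pos 24 = 'y'
  'k' (pos 10) + 21 = pos 5 = 'f'
Result: fhnyf

fhnyf


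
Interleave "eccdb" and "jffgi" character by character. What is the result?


Interleaving "eccdb" and "jffgi":
  Position 0: 'e' from first, 'j' from second => "ej"
  Position 1: 'c' from first, 'f' from second => "cf"
  Position 2: 'c' from first, 'f' from second => "cf"
  Position 3: 'd' from first, 'g' from second => "dg"
  Position 4: 'b' from first, 'i' from second => "bi"
Result: ejcfcfdgbi

ejcfcfdgbi


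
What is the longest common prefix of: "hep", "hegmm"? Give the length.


Words: hep, hegmm
  Position 0: all 'h' => match
  Position 1: all 'e' => match
  Position 2: ('p', 'g') => mismatch, stop
LCP = "he" (length 2)

2


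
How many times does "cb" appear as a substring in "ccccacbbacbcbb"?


Searching for "cb" in "ccccacbbacbcbb"
Scanning each position:
  Position 0: "cc" => no
  Position 1: "cc" => no
  Position 2: "cc" => no
  Position 3: "ca" => no
  Position 4: "ac" => no
  Position 5: "cb" => MATCH
  Position 6: "bb" => no
  Position 7: "ba" => no
  Position 8: "ac" => no
  Position 9: "cb" => MATCH
  Position 10: "bc" => no
  Position 11: "cb" => MATCH
  Position 12: "bb" => no
Total occurrences: 3

3


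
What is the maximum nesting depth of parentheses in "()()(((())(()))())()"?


Input: "()()(((())(()))())()"
Tracking depth:
  Position 0 '(': depth becomes 1
  Position 1 ')': depth becomes 0
  Position 2 '(': depth becomes 1
  Position 3 ')': depth becomes 0
  Position 4 '(': depth becomes 1
  Position 5 '(': depth becomes 2
  Position 6 '(': depth becomes 3
  Position 7 '(': depth becomes 4
  Position 8 ')': depth becomes 3
  Position 9 ')': depth becomes 2
  Position 10 '(': depth becomes 3
  Position 11 '(': depth becomes 4
  Position 12 ')': depth becomes 3
  Position 13 ')': depth becomes 2
  Position 14 ')': depth becomes 1
  Position 15 '(': depth becomes 2
  Position 16 ')': depth becomes 1
  Position 17 ')': depth becomes 0
  Position 18 '(': depth becomes 1
  Position 19 ')': depth becomes 0
Maximum depth reached: 4

4


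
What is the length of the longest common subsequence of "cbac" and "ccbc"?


LCS of "cbac" and "ccbc"
DP table:
           c    c    b    c
      0    0    0    0    0
  c   0    1    1    1    1
  b   0    1    1    2    2
  a   0    1    1    2    2
  c   0    1    2    2    3
LCS length = dp[4][4] = 3

3


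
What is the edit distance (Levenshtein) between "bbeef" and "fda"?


Computing edit distance: "bbeef" -> "fda"
DP table:
           f    d    a
      0    1    2    3
  b   1    1    2    3
  b   2    2    2    3
  e   3    3    3    3
  e   4    4    4    4
  f   5    4    5    5
Edit distance = dp[5][3] = 5

5


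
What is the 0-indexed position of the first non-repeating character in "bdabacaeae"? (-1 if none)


Input: bdabacaeae
Character frequencies:
  'a': 4
  'b': 2
  'c': 1
  'd': 1
  'e': 2
Scanning left to right for freq == 1:
  Position 0 ('b'): freq=2, skip
  Position 1 ('d'): unique! => answer = 1

1


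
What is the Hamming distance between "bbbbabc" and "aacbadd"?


Comparing "bbbbabc" and "aacbadd" position by position:
  Position 0: 'b' vs 'a' => differ
  Position 1: 'b' vs 'a' => differ
  Position 2: 'b' vs 'c' => differ
  Position 3: 'b' vs 'b' => same
  Position 4: 'a' vs 'a' => same
  Position 5: 'b' vs 'd' => differ
  Position 6: 'c' vs 'd' => differ
Total differences (Hamming distance): 5

5


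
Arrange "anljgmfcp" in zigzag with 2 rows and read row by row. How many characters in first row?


Zigzag "anljgmfcp" into 2 rows:
Placing characters:
  'a' => row 0
  'n' => row 1
  'l' => row 0
  'j' => row 1
  'g' => row 0
  'm' => row 1
  'f' => row 0
  'c' => row 1
  'p' => row 0
Rows:
  Row 0: "algfp"
  Row 1: "njmc"
First row length: 5

5


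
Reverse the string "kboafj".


Input: kboafj
Reading characters right to left:
  Position 5: 'j'
  Position 4: 'f'
  Position 3: 'a'
  Position 2: 'o'
  Position 1: 'b'
  Position 0: 'k'
Reversed: jfaobk

jfaobk


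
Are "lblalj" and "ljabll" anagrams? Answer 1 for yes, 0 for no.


Strings: "lblalj", "ljabll"
Sorted first:  abjlll
Sorted second: abjlll
Sorted forms match => anagrams

1


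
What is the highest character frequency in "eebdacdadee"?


Input: eebdacdadee
Character counts:
  'a': 2
  'b': 1
  'c': 1
  'd': 3
  'e': 4
Maximum frequency: 4

4


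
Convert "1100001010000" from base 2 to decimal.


Input: "1100001010000" in base 2
Positional expansion:
  Digit '1' (value 1) x 2^12 = 4096
  Digit '1' (value 1) x 2^11 = 2048
  Digit '0' (value 0) x 2^10 = 0
  Digit '0' (value 0) x 2^9 = 0
  Digit '0' (value 0) x 2^8 = 0
  Digit '0' (value 0) x 2^7 = 0
  Digit '1' (value 1) x 2^6 = 64
  Digit '0' (value 0) x 2^5 = 0
  Digit '1' (value 1) x 2^4 = 16
  Digit '0' (value 0) x 2^3 = 0
  Digit '0' (value 0) x 2^2 = 0
  Digit '0' (value 0) x 2^1 = 0
  Digit '0' (value 0) x 2^0 = 0
Sum = 6224

6224


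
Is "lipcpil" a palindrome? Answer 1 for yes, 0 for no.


Input: lipcpil
Reversed: lipcpil
  Compare pos 0 ('l') with pos 6 ('l'): match
  Compare pos 1 ('i') with pos 5 ('i'): match
  Compare pos 2 ('p') with pos 4 ('p'): match
Result: palindrome

1


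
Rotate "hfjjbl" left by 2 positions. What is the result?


Input: "hfjjbl", rotate left by 2
First 2 characters: "hf"
Remaining characters: "jjbl"
Concatenate remaining + first: "jjbl" + "hf" = "jjblhf"

jjblhf


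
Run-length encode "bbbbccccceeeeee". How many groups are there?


Input: bbbbccccceeeeee
Scanning for consecutive runs:
  Group 1: 'b' x 4 (positions 0-3)
  Group 2: 'c' x 5 (positions 4-8)
  Group 3: 'e' x 6 (positions 9-14)
Total groups: 3

3


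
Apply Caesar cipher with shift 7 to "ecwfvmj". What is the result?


Caesar cipher: shift "ecwfvmj" by 7
  'e' (pos 4) + 7 = pos 11 = 'l'
  'c' (pos 2) + 7 = pos 9 = 'j'
  'w' (pos 22) + 7 = pos 3 = 'd'
  'f' (pos 5) + 7 = pos 12 = 'm'
  'v' (pos 21) + 7 = pos 2 = 'c'
  'm' (pos 12) + 7 = pos 19 = 't'
  'j' (pos 9) + 7 = pos 16 = 'q'
Result: ljdmctq

ljdmctq


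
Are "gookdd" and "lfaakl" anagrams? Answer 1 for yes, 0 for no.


Strings: "gookdd", "lfaakl"
Sorted first:  ddgkoo
Sorted second: aafkll
Differ at position 0: 'd' vs 'a' => not anagrams

0


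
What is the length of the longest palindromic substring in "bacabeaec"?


Input: "bacabeaec"
Checking substrings for palindromes:
  [0:5] "bacab" (len 5) => palindrome
  [1:4] "aca" (len 3) => palindrome
  [5:8] "eae" (len 3) => palindrome
Longest palindromic substring: "bacab" with length 5

5


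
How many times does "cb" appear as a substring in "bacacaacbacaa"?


Searching for "cb" in "bacacaacbacaa"
Scanning each position:
  Position 0: "ba" => no
  Position 1: "ac" => no
  Position 2: "ca" => no
  Position 3: "ac" => no
  Position 4: "ca" => no
  Position 5: "aa" => no
  Position 6: "ac" => no
  Position 7: "cb" => MATCH
  Position 8: "ba" => no
  Position 9: "ac" => no
  Position 10: "ca" => no
  Position 11: "aa" => no
Total occurrences: 1

1


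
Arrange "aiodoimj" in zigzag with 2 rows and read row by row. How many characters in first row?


Zigzag "aiodoimj" into 2 rows:
Placing characters:
  'a' => row 0
  'i' => row 1
  'o' => row 0
  'd' => row 1
  'o' => row 0
  'i' => row 1
  'm' => row 0
  'j' => row 1
Rows:
  Row 0: "aoom"
  Row 1: "idij"
First row length: 4

4


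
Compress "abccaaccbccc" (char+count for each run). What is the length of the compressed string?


Input: abccaaccbccc
Runs:
  'a' x 1 => "a1"
  'b' x 1 => "b1"
  'c' x 2 => "c2"
  'a' x 2 => "a2"
  'c' x 2 => "c2"
  'b' x 1 => "b1"
  'c' x 3 => "c3"
Compressed: "a1b1c2a2c2b1c3"
Compressed length: 14

14


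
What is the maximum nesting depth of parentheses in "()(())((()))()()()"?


Input: "()(())((()))()()()"
Tracking depth:
  Position 0 '(': depth becomes 1
  Position 1 ')': depth becomes 0
  Position 2 '(': depth becomes 1
  Position 3 '(': depth becomes 2
  Position 4 ')': depth becomes 1
  Position 5 ')': depth becomes 0
  Position 6 '(': depth becomes 1
  Position 7 '(': depth becomes 2
  Position 8 '(': depth becomes 3
  Position 9 ')': depth becomes 2
  Position 10 ')': depth becomes 1
  Position 11 ')': depth becomes 0
  Position 12 '(': depth becomes 1
  Position 13 ')': depth becomes 0
  Position 14 '(': depth becomes 1
  Position 15 ')': depth becomes 0
  Position 16 '(': depth becomes 1
  Position 17 ')': depth becomes 0
Maximum depth reached: 3

3


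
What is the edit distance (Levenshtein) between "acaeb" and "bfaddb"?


Computing edit distance: "acaeb" -> "bfaddb"
DP table:
           b    f    a    d    d    b
      0    1    2    3    4    5    6
  a   1    1    2    2    3    4    5
  c   2    2    2    3    3    4    5
  a   3    3    3    2    3    4    5
  e   4    4    4    3    3    4    5
  b   5    4    5    4    4    4    4
Edit distance = dp[5][6] = 4

4


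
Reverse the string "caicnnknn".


Input: caicnnknn
Reading characters right to left:
  Position 8: 'n'
  Position 7: 'n'
  Position 6: 'k'
  Position 5: 'n'
  Position 4: 'n'
  Position 3: 'c'
  Position 2: 'i'
  Position 1: 'a'
  Position 0: 'c'
Reversed: nnknnciac

nnknnciac


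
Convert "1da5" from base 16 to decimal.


Input: "1da5" in base 16
Positional expansion:
  Digit '1' (value 1) x 16^3 = 4096
  Digit 'd' (value 13) x 16^2 = 3328
  Digit 'a' (value 10) x 16^1 = 160
  Digit '5' (value 5) x 16^0 = 5
Sum = 7589

7589


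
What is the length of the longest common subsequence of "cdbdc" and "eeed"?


LCS of "cdbdc" and "eeed"
DP table:
           e    e    e    d
      0    0    0    0    0
  c   0    0    0    0    0
  d   0    0    0    0    1
  b   0    0    0    0    1
  d   0    0    0    0    1
  c   0    0    0    0    1
LCS length = dp[5][4] = 1

1


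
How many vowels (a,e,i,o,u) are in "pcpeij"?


Input: pcpeij
Checking each character:
  'p' at position 0: consonant
  'c' at position 1: consonant
  'p' at position 2: consonant
  'e' at position 3: vowel (running total: 1)
  'i' at position 4: vowel (running total: 2)
  'j' at position 5: consonant
Total vowels: 2

2


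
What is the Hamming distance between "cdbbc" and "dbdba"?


Comparing "cdbbc" and "dbdba" position by position:
  Position 0: 'c' vs 'd' => differ
  Position 1: 'd' vs 'b' => differ
  Position 2: 'b' vs 'd' => differ
  Position 3: 'b' vs 'b' => same
  Position 4: 'c' vs 'a' => differ
Total differences (Hamming distance): 4

4


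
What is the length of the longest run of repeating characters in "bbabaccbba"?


Input: "bbabaccbba"
Scanning for longest run:
  Position 1 ('b'): continues run of 'b', length=2
  Position 2 ('a'): new char, reset run to 1
  Position 3 ('b'): new char, reset run to 1
  Position 4 ('a'): new char, reset run to 1
  Position 5 ('c'): new char, reset run to 1
  Position 6 ('c'): continues run of 'c', length=2
  Position 7 ('b'): new char, reset run to 1
  Position 8 ('b'): continues run of 'b', length=2
  Position 9 ('a'): new char, reset run to 1
Longest run: 'b' with length 2

2


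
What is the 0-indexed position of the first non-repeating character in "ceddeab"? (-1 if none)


Input: ceddeab
Character frequencies:
  'a': 1
  'b': 1
  'c': 1
  'd': 2
  'e': 2
Scanning left to right for freq == 1:
  Position 0 ('c'): unique! => answer = 0

0


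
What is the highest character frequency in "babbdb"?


Input: babbdb
Character counts:
  'a': 1
  'b': 4
  'd': 1
Maximum frequency: 4

4


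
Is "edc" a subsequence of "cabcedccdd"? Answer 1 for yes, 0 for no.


Check if "edc" is a subsequence of "cabcedccdd"
Greedy scan:
  Position 0 ('c'): no match needed
  Position 1 ('a'): no match needed
  Position 2 ('b'): no match needed
  Position 3 ('c'): no match needed
  Position 4 ('e'): matches sub[0] = 'e'
  Position 5 ('d'): matches sub[1] = 'd'
  Position 6 ('c'): matches sub[2] = 'c'
  Position 7 ('c'): no match needed
  Position 8 ('d'): no match needed
  Position 9 ('d'): no match needed
All 3 characters matched => is a subsequence

1


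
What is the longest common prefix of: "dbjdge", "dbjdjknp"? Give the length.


Words: dbjdge, dbjdjknp
  Position 0: all 'd' => match
  Position 1: all 'b' => match
  Position 2: all 'j' => match
  Position 3: all 'd' => match
  Position 4: ('g', 'j') => mismatch, stop
LCP = "dbjd" (length 4)

4


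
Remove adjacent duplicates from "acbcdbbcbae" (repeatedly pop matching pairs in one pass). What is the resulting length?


Input: acbcdbbcbae
Stack-based adjacent duplicate removal:
  Read 'a': push. Stack: a
  Read 'c': push. Stack: ac
  Read 'b': push. Stack: acb
  Read 'c': push. Stack: acbc
  Read 'd': push. Stack: acbcd
  Read 'b': push. Stack: acbcdb
  Read 'b': matches stack top 'b' => pop. Stack: acbcd
  Read 'c': push. Stack: acbcdc
  Read 'b': push. Stack: acbcdcb
  Read 'a': push. Stack: acbcdcba
  Read 'e': push. Stack: acbcdcbae
Final stack: "acbcdcbae" (length 9)

9


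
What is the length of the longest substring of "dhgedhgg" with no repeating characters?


Input: "dhgedhgg"
Sliding window (track last position of each char):
  Position 0 ('d'): window [0,0] length 1 -- new best
  Position 1 ('h'): window [0,1] length 2 -- new best
  Position 2 ('g'): window [0,2] length 3 -- new best
  Position 3 ('e'): window [0,3] length 4 -- new best
  Position 4 ('d'): repeat (last at 0), move window start to 1
  Position 4 ('d'): window [1,4] length 4
  Position 5 ('h'): repeat (last at 1), move window start to 2
  Position 5 ('h'): window [2,5] length 4
  Position 6 ('g'): repeat (last at 2), move window start to 3
  Position 6 ('g'): window [3,6] length 4
  Position 7 ('g'): repeat (last at 6), move window start to 7
  Position 7 ('g'): window [7,7] length 1
Longest substring with no repeats: "dhge" with length 4

4


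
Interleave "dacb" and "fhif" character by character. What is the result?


Interleaving "dacb" and "fhif":
  Position 0: 'd' from first, 'f' from second => "df"
  Position 1: 'a' from first, 'h' from second => "ah"
  Position 2: 'c' from first, 'i' from second => "ci"
  Position 3: 'b' from first, 'f' from second => "bf"
Result: dfahcibf

dfahcibf


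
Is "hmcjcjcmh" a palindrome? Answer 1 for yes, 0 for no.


Input: hmcjcjcmh
Reversed: hmcjcjcmh
  Compare pos 0 ('h') with pos 8 ('h'): match
  Compare pos 1 ('m') with pos 7 ('m'): match
  Compare pos 2 ('c') with pos 6 ('c'): match
  Compare pos 3 ('j') with pos 5 ('j'): match
Result: palindrome

1
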